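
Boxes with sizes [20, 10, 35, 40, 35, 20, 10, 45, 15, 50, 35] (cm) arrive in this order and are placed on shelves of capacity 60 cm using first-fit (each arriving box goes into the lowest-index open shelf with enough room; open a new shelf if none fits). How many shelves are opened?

7

  20 → shelf 1 (new)  [load 20/60]
  10 → shelf 1  [load 30/60]
  35 → shelf 2 (new)  [load 35/60]
  40 → shelf 3 (new)  [load 40/60]
  35 → shelf 4 (new)  [load 35/60]
  20 → shelf 1  [load 50/60]
  10 → shelf 1  [load 60/60]
  45 → shelf 5 (new)  [load 45/60]
  15 → shelf 2  [load 50/60]
  50 → shelf 6 (new)  [load 50/60]
  35 → shelf 7 (new)  [load 35/60]
7 shelves opened.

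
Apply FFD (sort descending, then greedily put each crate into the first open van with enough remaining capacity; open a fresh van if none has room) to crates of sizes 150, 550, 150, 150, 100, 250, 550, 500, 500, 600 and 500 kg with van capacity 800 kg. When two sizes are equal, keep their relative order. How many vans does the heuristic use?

6

Sorted descending: 600, 550, 550, 500, 500, 500, 250, 150, 150, 150, 100.
  600 → van 1 (new)  [load 600/800]
  550 → van 2 (new)  [load 550/800]
  550 → van 3 (new)  [load 550/800]
  500 → van 4 (new)  [load 500/800]
  500 → van 5 (new)  [load 500/800]
  500 → van 6 (new)  [load 500/800]
  250 → van 2  [load 800/800]
  150 → van 1  [load 750/800]
  150 → van 3  [load 700/800]
  150 → van 4  [load 650/800]
  100 → van 3  [load 800/800]
6 vans opened.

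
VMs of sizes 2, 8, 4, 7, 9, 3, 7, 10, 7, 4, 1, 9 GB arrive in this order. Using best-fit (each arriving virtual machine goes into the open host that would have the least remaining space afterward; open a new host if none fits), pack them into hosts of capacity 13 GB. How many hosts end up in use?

  2 → host 1 (new)  [load 2/13]
  8 → host 1  [load 10/13]
  4 → host 2 (new)  [load 4/13]
  7 → host 2  [load 11/13]
  9 → host 3 (new)  [load 9/13]
  3 → host 1  [load 13/13]
  7 → host 4 (new)  [load 7/13]
  10 → host 5 (new)  [load 10/13]
  7 → host 6 (new)  [load 7/13]
  4 → host 3  [load 13/13]
  1 → host 2  [load 12/13]
  9 → host 7 (new)  [load 9/13]
7 hosts opened.

7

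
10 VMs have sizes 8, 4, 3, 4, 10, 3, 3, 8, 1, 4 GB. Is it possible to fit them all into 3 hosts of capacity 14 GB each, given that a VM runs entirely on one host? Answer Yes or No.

No

Total = 48 GB; ⌈48/14⌉ = 4.
At least 4 hosts are required, but only 3 are allowed.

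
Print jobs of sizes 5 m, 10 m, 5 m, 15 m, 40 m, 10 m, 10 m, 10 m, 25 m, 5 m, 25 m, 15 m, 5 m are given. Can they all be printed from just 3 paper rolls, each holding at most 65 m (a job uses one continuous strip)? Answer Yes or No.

A valid assignment using 3 paper rolls:
  roll 1: 40 + 25 = 65
  roll 2: 25 + 15 + 15 + 10 = 65
  roll 3: 10 + 10 + 10 + 5 + 5 + 5 + 5 = 50
Every load is within 65 m, so 3 paper rolls suffice.

Yes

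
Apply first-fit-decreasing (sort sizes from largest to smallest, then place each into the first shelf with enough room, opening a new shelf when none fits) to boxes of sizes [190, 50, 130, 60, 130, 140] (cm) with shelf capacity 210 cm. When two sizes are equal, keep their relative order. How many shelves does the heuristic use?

4

Sorted descending: 190, 140, 130, 130, 60, 50.
  190 → shelf 1 (new)  [load 190/210]
  140 → shelf 2 (new)  [load 140/210]
  130 → shelf 3 (new)  [load 130/210]
  130 → shelf 4 (new)  [load 130/210]
  60 → shelf 2  [load 200/210]
  50 → shelf 3  [load 180/210]
4 shelves opened.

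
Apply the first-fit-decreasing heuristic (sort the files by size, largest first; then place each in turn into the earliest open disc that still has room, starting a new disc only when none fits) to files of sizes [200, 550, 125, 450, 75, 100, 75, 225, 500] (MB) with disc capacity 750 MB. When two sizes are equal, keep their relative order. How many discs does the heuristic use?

4

Sorted descending: 550, 500, 450, 225, 200, 125, 100, 75, 75.
  550 → disc 1 (new)  [load 550/750]
  500 → disc 2 (new)  [load 500/750]
  450 → disc 3 (new)  [load 450/750]
  225 → disc 2  [load 725/750]
  200 → disc 1  [load 750/750]
  125 → disc 3  [load 575/750]
  100 → disc 3  [load 675/750]
  75 → disc 3  [load 750/750]
  75 → disc 4 (new)  [load 75/750]
4 discs opened.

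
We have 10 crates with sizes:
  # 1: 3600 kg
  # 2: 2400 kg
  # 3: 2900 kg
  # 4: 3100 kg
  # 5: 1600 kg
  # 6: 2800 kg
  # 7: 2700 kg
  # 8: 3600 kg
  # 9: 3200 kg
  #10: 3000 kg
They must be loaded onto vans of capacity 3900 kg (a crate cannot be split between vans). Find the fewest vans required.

Total = 3600 + 3600 + 3200 + 3100 + 3000 + 2900 + 2800 + 2700 + 2400 + 1600 = 28900 kg.
Lower bound: ⌈28900/3900⌉ = 8 vans.
Also, 9 crates each exceed 1950 kg, and no two of those can share a van, so at least 9 vans are needed.
A packing using 10 vans:
  van 1: 3600 = 3600
  van 2: 3600 = 3600
  van 3: 3200 = 3200
  van 4: 3100 = 3100
  van 5: 3000 = 3000
  van 6: 2900 = 2900
  van 7: 2800 = 2800
  van 8: 2700 = 2700
  van 9: 2400 = 2400
  van 10: 1600 = 1600
No arrangement into 9 vans stays within capacity, so 10 is optimal.

10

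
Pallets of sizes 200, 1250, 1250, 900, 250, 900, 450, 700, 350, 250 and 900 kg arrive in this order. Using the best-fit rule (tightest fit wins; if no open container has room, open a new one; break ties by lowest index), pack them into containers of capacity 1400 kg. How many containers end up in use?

6

  200 → container 1 (new)  [load 200/1400]
  1250 → container 2 (new)  [load 1250/1400]
  1250 → container 3 (new)  [load 1250/1400]
  900 → container 1  [load 1100/1400]
  250 → container 1  [load 1350/1400]
  900 → container 4 (new)  [load 900/1400]
  450 → container 4  [load 1350/1400]
  700 → container 5 (new)  [load 700/1400]
  350 → container 5  [load 1050/1400]
  250 → container 5  [load 1300/1400]
  900 → container 6 (new)  [load 900/1400]
6 containers opened.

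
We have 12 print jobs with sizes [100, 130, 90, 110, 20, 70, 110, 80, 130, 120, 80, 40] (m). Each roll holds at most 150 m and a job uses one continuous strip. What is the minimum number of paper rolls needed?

Total = 130 + 130 + 120 + 110 + 110 + 100 + 90 + 80 + 80 + 70 + 40 + 20 = 1080 m.
Lower bound: ⌈1080/150⌉ = 8 paper rolls.
Also, 9 print jobs each exceed 75 m, and no two of those can share a roll, so at least 9 paper rolls are needed.
A packing using 9 paper rolls:
  roll 1: 130 + 20 = 150
  roll 2: 130 = 130
  roll 3: 120 = 120
  roll 4: 110 + 40 = 150
  roll 5: 110 = 110
  roll 6: 100 = 100
  roll 7: 90 = 90
  roll 8: 80 + 70 = 150
  roll 9: 80 = 80
This matches the lower bound, so 9 is optimal.

9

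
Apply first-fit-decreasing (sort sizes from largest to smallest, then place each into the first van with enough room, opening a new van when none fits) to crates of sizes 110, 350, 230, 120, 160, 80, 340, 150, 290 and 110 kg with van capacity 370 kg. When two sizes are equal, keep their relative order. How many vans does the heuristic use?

Sorted descending: 350, 340, 290, 230, 160, 150, 120, 110, 110, 80.
  350 → van 1 (new)  [load 350/370]
  340 → van 2 (new)  [load 340/370]
  290 → van 3 (new)  [load 290/370]
  230 → van 4 (new)  [load 230/370]
  160 → van 5 (new)  [load 160/370]
  150 → van 5  [load 310/370]
  120 → van 4  [load 350/370]
  110 → van 6 (new)  [load 110/370]
  110 → van 6  [load 220/370]
  80 → van 3  [load 370/370]
6 vans opened.

6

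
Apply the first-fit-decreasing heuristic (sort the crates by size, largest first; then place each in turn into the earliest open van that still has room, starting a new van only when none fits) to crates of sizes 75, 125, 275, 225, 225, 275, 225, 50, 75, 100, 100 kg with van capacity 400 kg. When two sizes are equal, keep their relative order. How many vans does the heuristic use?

Sorted descending: 275, 275, 225, 225, 225, 125, 100, 100, 75, 75, 50.
  275 → van 1 (new)  [load 275/400]
  275 → van 2 (new)  [load 275/400]
  225 → van 3 (new)  [load 225/400]
  225 → van 4 (new)  [load 225/400]
  225 → van 5 (new)  [load 225/400]
  125 → van 1  [load 400/400]
  100 → van 2  [load 375/400]
  100 → van 3  [load 325/400]
  75 → van 3  [load 400/400]
  75 → van 4  [load 300/400]
  50 → van 4  [load 350/400]
5 vans opened.

5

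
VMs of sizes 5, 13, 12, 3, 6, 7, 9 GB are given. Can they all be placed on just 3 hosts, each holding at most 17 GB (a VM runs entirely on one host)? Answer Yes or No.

No

Total = 55 GB; ⌈55/17⌉ = 4.
At least 4 hosts are required, but only 3 are allowed.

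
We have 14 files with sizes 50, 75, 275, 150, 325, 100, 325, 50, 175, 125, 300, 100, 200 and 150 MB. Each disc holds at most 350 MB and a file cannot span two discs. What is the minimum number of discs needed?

Total = 325 + 325 + 300 + 275 + 200 + 175 + 150 + 150 + 125 + 100 + 100 + 75 + 50 + 50 = 2400 MB.
Lower bound: ⌈2400/350⌉ = 7 discs.
A packing using 7 discs:
  disc 1: 325 = 325
  disc 2: 325 = 325
  disc 3: 300 + 50 = 350
  disc 4: 275 + 75 = 350
  disc 5: 200 + 150 = 350
  disc 6: 175 + 125 + 50 = 350
  disc 7: 150 + 100 + 100 = 350
This matches the lower bound, so 7 is optimal.

7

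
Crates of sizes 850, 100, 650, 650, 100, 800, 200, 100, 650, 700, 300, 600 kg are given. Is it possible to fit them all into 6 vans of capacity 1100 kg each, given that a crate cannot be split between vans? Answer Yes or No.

No

Total = 5700 kg; ⌈5700/1100⌉ = 6.
7 crates each exceed half the capacity and cannot share a van, forcing at least 7 vans.
At least 7 vans are required, but only 6 are allowed.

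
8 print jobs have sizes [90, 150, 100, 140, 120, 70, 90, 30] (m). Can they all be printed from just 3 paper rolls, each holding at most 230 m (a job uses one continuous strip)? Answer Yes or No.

No

Total = 790 m; ⌈790/230⌉ = 4.
At least 4 paper rolls are required, but only 3 are allowed.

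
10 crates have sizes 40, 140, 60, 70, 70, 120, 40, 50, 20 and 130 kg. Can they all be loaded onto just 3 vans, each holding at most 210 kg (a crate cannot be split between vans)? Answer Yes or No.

No

Total = 740 kg; ⌈740/210⌉ = 4.
At least 4 vans are required, but only 3 are allowed.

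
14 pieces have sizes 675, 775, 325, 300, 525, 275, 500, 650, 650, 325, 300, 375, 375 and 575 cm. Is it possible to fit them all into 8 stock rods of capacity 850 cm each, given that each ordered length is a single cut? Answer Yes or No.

Total = 6625 cm; ⌈6625/850⌉ = 8.
The bound of 8 does not rule out 8, but exhaustive search shows no assignment into 8 stock rods of capacity 850 cm exists — the minimum is 9.

No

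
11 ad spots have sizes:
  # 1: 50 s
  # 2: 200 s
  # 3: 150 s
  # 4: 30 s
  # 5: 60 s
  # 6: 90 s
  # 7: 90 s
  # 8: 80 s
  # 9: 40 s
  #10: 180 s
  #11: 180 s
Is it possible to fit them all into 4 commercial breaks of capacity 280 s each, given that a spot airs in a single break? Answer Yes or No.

No

Total = 1150 s; ⌈1150/280⌉ = 5.
At least 5 commercial breaks are required, but only 4 are allowed.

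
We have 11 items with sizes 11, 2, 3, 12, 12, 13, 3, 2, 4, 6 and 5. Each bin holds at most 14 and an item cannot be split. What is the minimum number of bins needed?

6

Total = 13 + 12 + 12 + 11 + 6 + 5 + 4 + 3 + 3 + 2 + 2 = 73.
Lower bound: ⌈73/14⌉ = 6 bins.
A packing using 6 bins:
  bin 1: 13 = 13
  bin 2: 12 + 2 = 14
  bin 3: 12 + 2 = 14
  bin 4: 11 + 3 = 14
  bin 5: 6 + 5 + 3 = 14
  bin 6: 4 = 4
This matches the lower bound, so 6 is optimal.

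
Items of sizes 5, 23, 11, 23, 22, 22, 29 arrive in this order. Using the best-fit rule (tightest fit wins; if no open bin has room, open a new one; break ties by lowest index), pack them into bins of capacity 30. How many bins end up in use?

6

  5 → bin 1 (new)  [load 5/30]
  23 → bin 1  [load 28/30]
  11 → bin 2 (new)  [load 11/30]
  23 → bin 3 (new)  [load 23/30]
  22 → bin 4 (new)  [load 22/30]
  22 → bin 5 (new)  [load 22/30]
  29 → bin 6 (new)  [load 29/30]
6 bins opened.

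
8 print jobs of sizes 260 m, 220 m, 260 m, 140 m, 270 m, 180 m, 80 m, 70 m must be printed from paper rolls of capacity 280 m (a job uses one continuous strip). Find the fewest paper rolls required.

Total = 270 + 260 + 260 + 220 + 180 + 140 + 80 + 70 = 1480 m.
Lower bound: ⌈1480/280⌉ = 6 paper rolls.
A packing using 6 paper rolls:
  roll 1: 270 = 270
  roll 2: 260 = 260
  roll 3: 260 = 260
  roll 4: 220 = 220
  roll 5: 180 + 80 = 260
  roll 6: 140 + 70 = 210
This matches the lower bound, so 6 is optimal.

6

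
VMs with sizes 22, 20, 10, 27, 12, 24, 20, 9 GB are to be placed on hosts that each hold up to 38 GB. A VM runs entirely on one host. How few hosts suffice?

Total = 27 + 24 + 22 + 20 + 20 + 12 + 10 + 9 = 144 GB.
Lower bound: ⌈144/38⌉ = 4 hosts.
Also, 5 VMs each exceed 19 GB, and no two of those can share a host, so at least 5 hosts are needed.
A packing using 5 hosts:
  host 1: 27 + 10 = 37
  host 2: 24 + 12 = 36
  host 3: 22 + 9 = 31
  host 4: 20 = 20
  host 5: 20 = 20
This matches the lower bound, so 5 is optimal.

5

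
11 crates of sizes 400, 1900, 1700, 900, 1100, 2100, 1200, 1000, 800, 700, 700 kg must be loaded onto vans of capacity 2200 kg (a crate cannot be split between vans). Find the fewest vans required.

6

Total = 2100 + 1900 + 1700 + 1200 + 1100 + 1000 + 900 + 800 + 700 + 700 + 400 = 12500 kg.
Lower bound: ⌈12500/2200⌉ = 6 vans.
A packing using 6 vans:
  van 1: 2100 = 2100
  van 2: 1900 = 1900
  van 3: 1700 + 400 = 2100
  van 4: 1200 + 1000 = 2200
  van 5: 1100 + 900 = 2000
  van 6: 800 + 700 + 700 = 2200
This matches the lower bound, so 6 is optimal.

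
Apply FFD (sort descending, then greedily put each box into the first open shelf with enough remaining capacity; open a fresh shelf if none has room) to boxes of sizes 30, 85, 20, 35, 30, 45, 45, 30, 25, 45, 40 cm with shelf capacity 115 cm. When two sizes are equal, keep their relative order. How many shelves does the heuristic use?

Sorted descending: 85, 45, 45, 45, 40, 35, 30, 30, 30, 25, 20.
  85 → shelf 1 (new)  [load 85/115]
  45 → shelf 2 (new)  [load 45/115]
  45 → shelf 2  [load 90/115]
  45 → shelf 3 (new)  [load 45/115]
  40 → shelf 3  [load 85/115]
  35 → shelf 4 (new)  [load 35/115]
  30 → shelf 1  [load 115/115]
  30 → shelf 3  [load 115/115]
  30 → shelf 4  [load 65/115]
  25 → shelf 2  [load 115/115]
  20 → shelf 4  [load 85/115]
4 shelves opened.

4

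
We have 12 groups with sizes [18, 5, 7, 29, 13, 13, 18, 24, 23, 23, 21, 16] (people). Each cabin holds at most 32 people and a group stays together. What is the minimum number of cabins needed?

8

Total = 29 + 24 + 23 + 23 + 21 + 18 + 18 + 16 + 13 + 13 + 7 + 5 = 210 people.
Lower bound: ⌈210/32⌉ = 7 cabins.
A packing using 8 cabins:
  cabin 1: 29 = 29
  cabin 2: 24 + 7 = 31
  cabin 3: 23 + 5 = 28
  cabin 4: 23 = 23
  cabin 5: 21 = 21
  cabin 6: 18 + 13 = 31
  cabin 7: 18 + 13 = 31
  cabin 8: 16 = 16
No arrangement into 7 cabins stays within capacity, so 8 is optimal.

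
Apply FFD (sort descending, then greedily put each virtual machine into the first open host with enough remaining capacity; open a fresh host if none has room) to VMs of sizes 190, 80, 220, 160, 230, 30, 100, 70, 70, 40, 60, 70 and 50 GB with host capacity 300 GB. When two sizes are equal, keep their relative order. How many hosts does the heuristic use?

Sorted descending: 230, 220, 190, 160, 100, 80, 70, 70, 70, 60, 50, 40, 30.
  230 → host 1 (new)  [load 230/300]
  220 → host 2 (new)  [load 220/300]
  190 → host 3 (new)  [load 190/300]
  160 → host 4 (new)  [load 160/300]
  100 → host 3  [load 290/300]
  80 → host 2  [load 300/300]
  70 → host 1  [load 300/300]
  70 → host 4  [load 230/300]
  70 → host 4  [load 300/300]
  60 → host 5 (new)  [load 60/300]
  50 → host 5  [load 110/300]
  40 → host 5  [load 150/300]
  30 → host 5  [load 180/300]
5 hosts opened.

5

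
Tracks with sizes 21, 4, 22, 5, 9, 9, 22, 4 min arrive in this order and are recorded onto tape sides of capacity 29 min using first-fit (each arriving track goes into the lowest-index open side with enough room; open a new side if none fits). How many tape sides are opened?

4

  21 → side 1 (new)  [load 21/29]
  4 → side 1  [load 25/29]
  22 → side 2 (new)  [load 22/29]
  5 → side 2  [load 27/29]
  9 → side 3 (new)  [load 9/29]
  9 → side 3  [load 18/29]
  22 → side 4 (new)  [load 22/29]
  4 → side 1  [load 29/29]
4 tape sides opened.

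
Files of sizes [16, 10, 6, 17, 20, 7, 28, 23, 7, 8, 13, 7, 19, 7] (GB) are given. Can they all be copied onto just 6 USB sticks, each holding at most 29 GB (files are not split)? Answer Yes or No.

No

Total = 188 GB; ⌈188/29⌉ = 7.
At least 7 USB sticks are required, but only 6 are allowed.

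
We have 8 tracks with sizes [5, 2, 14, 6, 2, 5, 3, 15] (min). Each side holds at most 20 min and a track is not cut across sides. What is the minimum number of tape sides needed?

Total = 15 + 14 + 6 + 5 + 5 + 3 + 2 + 2 = 52 min.
Lower bound: ⌈52/20⌉ = 3 tape sides.
A packing using 3 tape sides:
  side 1: 15 + 5 = 20
  side 2: 14 + 6 = 20
  side 3: 5 + 3 + 2 + 2 = 12
This matches the lower bound, so 3 is optimal.

3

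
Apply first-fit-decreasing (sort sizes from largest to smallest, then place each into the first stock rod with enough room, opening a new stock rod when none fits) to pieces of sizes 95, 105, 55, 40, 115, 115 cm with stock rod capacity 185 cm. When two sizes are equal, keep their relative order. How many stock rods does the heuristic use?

4

Sorted descending: 115, 115, 105, 95, 55, 40.
  115 → stock rod 1 (new)  [load 115/185]
  115 → stock rod 2 (new)  [load 115/185]
  105 → stock rod 3 (new)  [load 105/185]
  95 → stock rod 4 (new)  [load 95/185]
  55 → stock rod 1  [load 170/185]
  40 → stock rod 2  [load 155/185]
4 stock rods opened.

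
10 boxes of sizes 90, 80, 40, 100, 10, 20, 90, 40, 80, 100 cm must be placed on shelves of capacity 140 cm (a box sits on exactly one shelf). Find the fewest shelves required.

Total = 100 + 100 + 90 + 90 + 80 + 80 + 40 + 40 + 20 + 10 = 650 cm.
Lower bound: ⌈650/140⌉ = 5 shelves.
Also, 6 boxes each exceed 70 cm, and no two of those can share a shelf, so at least 6 shelves are needed.
A packing using 6 shelves:
  shelf 1: 100 + 40 = 140
  shelf 2: 100 + 40 = 140
  shelf 3: 90 + 20 + 10 = 120
  shelf 4: 90 = 90
  shelf 5: 80 = 80
  shelf 6: 80 = 80
This matches the lower bound, so 6 is optimal.

6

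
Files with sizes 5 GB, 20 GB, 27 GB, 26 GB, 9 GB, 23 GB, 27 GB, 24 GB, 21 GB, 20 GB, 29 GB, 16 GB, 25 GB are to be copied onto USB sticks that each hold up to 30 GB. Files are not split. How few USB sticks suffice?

11

Total = 29 + 27 + 27 + 26 + 25 + 24 + 23 + 21 + 20 + 20 + 16 + 9 + 5 = 272 GB.
Lower bound: ⌈272/30⌉ = 10 USB sticks.
Also, 11 files each exceed 15 GB, and no two of those can share a USB stick, so at least 11 USB sticks are needed.
A packing using 11 USB sticks:
  USB stick 1: 29 = 29
  USB stick 2: 27 = 27
  USB stick 3: 27 = 27
  USB stick 4: 26 = 26
  USB stick 5: 25 + 5 = 30
  USB stick 6: 24 = 24
  USB stick 7: 23 = 23
  USB stick 8: 21 + 9 = 30
  USB stick 9: 20 = 20
  USB stick 10: 20 = 20
  USB stick 11: 16 = 16
This matches the lower bound, so 11 is optimal.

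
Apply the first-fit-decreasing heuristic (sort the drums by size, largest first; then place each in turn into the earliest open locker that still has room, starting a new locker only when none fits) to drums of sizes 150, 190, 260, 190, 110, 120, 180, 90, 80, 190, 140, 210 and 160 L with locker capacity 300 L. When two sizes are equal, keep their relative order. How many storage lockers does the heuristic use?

8

Sorted descending: 260, 210, 190, 190, 190, 180, 160, 150, 140, 120, 110, 90, 80.
  260 → locker 1 (new)  [load 260/300]
  210 → locker 2 (new)  [load 210/300]
  190 → locker 3 (new)  [load 190/300]
  190 → locker 4 (new)  [load 190/300]
  190 → locker 5 (new)  [load 190/300]
  180 → locker 6 (new)  [load 180/300]
  160 → locker 7 (new)  [load 160/300]
  150 → locker 8 (new)  [load 150/300]
  140 → locker 7  [load 300/300]
  120 → locker 6  [load 300/300]
  110 → locker 3  [load 300/300]
  90 → locker 2  [load 300/300]
  80 → locker 4  [load 270/300]
8 storage lockers opened.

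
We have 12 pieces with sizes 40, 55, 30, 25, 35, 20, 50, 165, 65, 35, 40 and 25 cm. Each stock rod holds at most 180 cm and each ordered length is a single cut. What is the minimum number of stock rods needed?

Total = 165 + 65 + 55 + 50 + 40 + 40 + 35 + 35 + 30 + 25 + 25 + 20 = 585 cm.
Lower bound: ⌈585/180⌉ = 4 stock rods.
A packing using 4 stock rods:
  stock rod 1: 165 = 165
  stock rod 2: 65 + 55 + 50 = 170
  stock rod 3: 40 + 40 + 35 + 35 + 30 = 180
  stock rod 4: 25 + 25 + 20 = 70
This matches the lower bound, so 4 is optimal.

4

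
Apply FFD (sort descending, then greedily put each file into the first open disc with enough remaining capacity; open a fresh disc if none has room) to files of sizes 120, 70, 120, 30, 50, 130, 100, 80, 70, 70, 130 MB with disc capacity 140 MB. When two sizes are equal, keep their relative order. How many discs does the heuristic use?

Sorted descending: 130, 130, 120, 120, 100, 80, 70, 70, 70, 50, 30.
  130 → disc 1 (new)  [load 130/140]
  130 → disc 2 (new)  [load 130/140]
  120 → disc 3 (new)  [load 120/140]
  120 → disc 4 (new)  [load 120/140]
  100 → disc 5 (new)  [load 100/140]
  80 → disc 6 (new)  [load 80/140]
  70 → disc 7 (new)  [load 70/140]
  70 → disc 7  [load 140/140]
  70 → disc 8 (new)  [load 70/140]
  50 → disc 6  [load 130/140]
  30 → disc 5  [load 130/140]
8 discs opened.

8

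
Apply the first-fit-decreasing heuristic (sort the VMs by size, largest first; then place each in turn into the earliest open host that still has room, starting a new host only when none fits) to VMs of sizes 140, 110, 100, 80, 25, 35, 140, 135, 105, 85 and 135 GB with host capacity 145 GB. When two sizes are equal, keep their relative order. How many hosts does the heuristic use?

9

Sorted descending: 140, 140, 135, 135, 110, 105, 100, 85, 80, 35, 25.
  140 → host 1 (new)  [load 140/145]
  140 → host 2 (new)  [load 140/145]
  135 → host 3 (new)  [load 135/145]
  135 → host 4 (new)  [load 135/145]
  110 → host 5 (new)  [load 110/145]
  105 → host 6 (new)  [load 105/145]
  100 → host 7 (new)  [load 100/145]
  85 → host 8 (new)  [load 85/145]
  80 → host 9 (new)  [load 80/145]
  35 → host 5  [load 145/145]
  25 → host 6  [load 130/145]
9 hosts opened.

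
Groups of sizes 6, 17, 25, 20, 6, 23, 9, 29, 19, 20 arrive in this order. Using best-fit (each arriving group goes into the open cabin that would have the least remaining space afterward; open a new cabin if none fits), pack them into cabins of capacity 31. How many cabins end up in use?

  6 → cabin 1 (new)  [load 6/31]
  17 → cabin 1  [load 23/31]
  25 → cabin 2 (new)  [load 25/31]
  20 → cabin 3 (new)  [load 20/31]
  6 → cabin 2  [load 31/31]
  23 → cabin 4 (new)  [load 23/31]
  9 → cabin 3  [load 29/31]
  29 → cabin 5 (new)  [load 29/31]
  19 → cabin 6 (new)  [load 19/31]
  20 → cabin 7 (new)  [load 20/31]
7 cabins opened.

7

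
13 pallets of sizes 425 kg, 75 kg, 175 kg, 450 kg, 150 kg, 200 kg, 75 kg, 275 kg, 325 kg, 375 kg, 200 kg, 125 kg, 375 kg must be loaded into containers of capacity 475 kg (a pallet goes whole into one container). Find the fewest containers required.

8

Total = 450 + 425 + 375 + 375 + 325 + 275 + 200 + 200 + 175 + 150 + 125 + 75 + 75 = 3225 kg.
Lower bound: ⌈3225/475⌉ = 7 containers.
A packing using 8 containers:
  container 1: 450 = 450
  container 2: 425 = 425
  container 3: 375 + 75 = 450
  container 4: 375 + 75 = 450
  container 5: 325 + 150 = 475
  container 6: 275 + 200 = 475
  container 7: 200 + 175 = 375
  container 8: 125 = 125
No arrangement into 7 containers stays within capacity, so 8 is optimal.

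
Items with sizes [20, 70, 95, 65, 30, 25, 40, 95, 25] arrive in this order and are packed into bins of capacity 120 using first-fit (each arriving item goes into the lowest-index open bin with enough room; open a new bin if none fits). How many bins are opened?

4

  20 → bin 1 (new)  [load 20/120]
  70 → bin 1  [load 90/120]
  95 → bin 2 (new)  [load 95/120]
  65 → bin 3 (new)  [load 65/120]
  30 → bin 1  [load 120/120]
  25 → bin 2  [load 120/120]
  40 → bin 3  [load 105/120]
  95 → bin 4 (new)  [load 95/120]
  25 → bin 4  [load 120/120]
4 bins opened.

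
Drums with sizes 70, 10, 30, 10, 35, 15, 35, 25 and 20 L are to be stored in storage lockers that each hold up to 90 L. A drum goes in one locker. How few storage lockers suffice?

Total = 70 + 35 + 35 + 30 + 25 + 20 + 15 + 10 + 10 = 250 L.
Lower bound: ⌈250/90⌉ = 3 storage lockers.
A packing using 3 storage lockers:
  locker 1: 70 + 20 = 90
  locker 2: 35 + 35 + 15 = 85
  locker 3: 30 + 25 + 10 + 10 = 75
This matches the lower bound, so 3 is optimal.

3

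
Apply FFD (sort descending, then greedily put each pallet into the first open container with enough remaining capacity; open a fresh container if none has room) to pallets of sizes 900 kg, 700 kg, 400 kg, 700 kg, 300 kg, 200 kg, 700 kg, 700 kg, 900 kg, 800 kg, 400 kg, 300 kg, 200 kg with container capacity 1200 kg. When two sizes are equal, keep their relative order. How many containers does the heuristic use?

Sorted descending: 900, 900, 800, 700, 700, 700, 700, 400, 400, 300, 300, 200, 200.
  900 → container 1 (new)  [load 900/1200]
  900 → container 2 (new)  [load 900/1200]
  800 → container 3 (new)  [load 800/1200]
  700 → container 4 (new)  [load 700/1200]
  700 → container 5 (new)  [load 700/1200]
  700 → container 6 (new)  [load 700/1200]
  700 → container 7 (new)  [load 700/1200]
  400 → container 3  [load 1200/1200]
  400 → container 4  [load 1100/1200]
  300 → container 1  [load 1200/1200]
  300 → container 2  [load 1200/1200]
  200 → container 5  [load 900/1200]
  200 → container 5  [load 1100/1200]
7 containers opened.

7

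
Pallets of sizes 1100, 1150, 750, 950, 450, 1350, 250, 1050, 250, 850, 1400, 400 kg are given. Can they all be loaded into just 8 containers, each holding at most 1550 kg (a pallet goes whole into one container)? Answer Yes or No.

Yes

A valid assignment using 8 containers:
  container 1: 1400 = 1400
  container 2: 1350 = 1350
  container 3: 1150 + 400 = 1550
  container 4: 1100 + 450 = 1550
  container 5: 1050 + 250 + 250 = 1550
  container 6: 950 = 950
  container 7: 850 = 850
  container 8: 750 = 750
Every load is within 1550 kg, so 8 containers suffice.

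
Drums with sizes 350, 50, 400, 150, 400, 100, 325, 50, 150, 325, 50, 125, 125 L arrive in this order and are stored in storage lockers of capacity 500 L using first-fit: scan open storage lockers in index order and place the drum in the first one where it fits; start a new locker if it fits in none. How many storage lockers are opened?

  350 → locker 1 (new)  [load 350/500]
  50 → locker 1  [load 400/500]
  400 → locker 2 (new)  [load 400/500]
  150 → locker 3 (new)  [load 150/500]
  400 → locker 4 (new)  [load 400/500]
  100 → locker 1  [load 500/500]
  325 → locker 3  [load 475/500]
  50 → locker 2  [load 450/500]
  150 → locker 5 (new)  [load 150/500]
  325 → locker 5  [load 475/500]
  50 → locker 2  [load 500/500]
  125 → locker 6 (new)  [load 125/500]
  125 → locker 6  [load 250/500]
6 storage lockers opened.

6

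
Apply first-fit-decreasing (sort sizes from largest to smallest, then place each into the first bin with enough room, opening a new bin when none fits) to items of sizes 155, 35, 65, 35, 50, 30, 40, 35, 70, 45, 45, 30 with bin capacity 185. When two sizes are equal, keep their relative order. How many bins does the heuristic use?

Sorted descending: 155, 70, 65, 50, 45, 45, 40, 35, 35, 35, 30, 30.
  155 → bin 1 (new)  [load 155/185]
  70 → bin 2 (new)  [load 70/185]
  65 → bin 2  [load 135/185]
  50 → bin 2  [load 185/185]
  45 → bin 3 (new)  [load 45/185]
  45 → bin 3  [load 90/185]
  40 → bin 3  [load 130/185]
  35 → bin 3  [load 165/185]
  35 → bin 4 (new)  [load 35/185]
  35 → bin 4  [load 70/185]
  30 → bin 1  [load 185/185]
  30 → bin 4  [load 100/185]
4 bins opened.

4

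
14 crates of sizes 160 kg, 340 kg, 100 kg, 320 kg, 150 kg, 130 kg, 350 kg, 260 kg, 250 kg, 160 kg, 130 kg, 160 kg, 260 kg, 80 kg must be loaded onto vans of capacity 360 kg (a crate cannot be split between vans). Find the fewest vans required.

Total = 350 + 340 + 320 + 260 + 260 + 250 + 160 + 160 + 160 + 150 + 130 + 130 + 100 + 80 = 2850 kg.
Lower bound: ⌈2850/360⌉ = 8 vans.
A packing using 9 vans:
  van 1: 350 = 350
  van 2: 340 = 340
  van 3: 320 = 320
  van 4: 260 + 100 = 360
  van 5: 260 + 80 = 340
  van 6: 250 = 250
  van 7: 160 + 160 = 320
  van 8: 160 + 150 = 310
  van 9: 130 + 130 = 260
No arrangement into 8 vans stays within capacity, so 9 is optimal.

9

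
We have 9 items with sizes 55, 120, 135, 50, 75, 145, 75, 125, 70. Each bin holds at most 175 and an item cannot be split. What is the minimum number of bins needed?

Total = 145 + 135 + 125 + 120 + 75 + 75 + 70 + 55 + 50 = 850.
Lower bound: ⌈850/175⌉ = 5 bins.
A packing using 6 bins:
  bin 1: 145 = 145
  bin 2: 135 = 135
  bin 3: 125 + 50 = 175
  bin 4: 120 + 55 = 175
  bin 5: 75 + 75 = 150
  bin 6: 70 = 70
No arrangement into 5 bins stays within capacity, so 6 is optimal.

6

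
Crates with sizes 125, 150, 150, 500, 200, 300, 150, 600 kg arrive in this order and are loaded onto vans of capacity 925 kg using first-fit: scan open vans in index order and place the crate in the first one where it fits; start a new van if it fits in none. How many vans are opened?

3

  125 → van 1 (new)  [load 125/925]
  150 → van 1  [load 275/925]
  150 → van 1  [load 425/925]
  500 → van 1  [load 925/925]
  200 → van 2 (new)  [load 200/925]
  300 → van 2  [load 500/925]
  150 → van 2  [load 650/925]
  600 → van 3 (new)  [load 600/925]
3 vans opened.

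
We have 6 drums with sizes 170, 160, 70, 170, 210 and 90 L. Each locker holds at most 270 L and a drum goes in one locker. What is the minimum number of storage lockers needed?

4

Total = 210 + 170 + 170 + 160 + 90 + 70 = 870 L.
Lower bound: ⌈870/270⌉ = 4 storage lockers.
A packing using 4 storage lockers:
  locker 1: 210 = 210
  locker 2: 170 + 90 = 260
  locker 3: 170 + 70 = 240
  locker 4: 160 = 160
This matches the lower bound, so 4 is optimal.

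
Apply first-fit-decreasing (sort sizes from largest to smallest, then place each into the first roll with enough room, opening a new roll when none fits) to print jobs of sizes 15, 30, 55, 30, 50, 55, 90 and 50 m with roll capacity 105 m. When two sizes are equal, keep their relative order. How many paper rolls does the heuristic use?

Sorted descending: 90, 55, 55, 50, 50, 30, 30, 15.
  90 → roll 1 (new)  [load 90/105]
  55 → roll 2 (new)  [load 55/105]
  55 → roll 3 (new)  [load 55/105]
  50 → roll 2  [load 105/105]
  50 → roll 3  [load 105/105]
  30 → roll 4 (new)  [load 30/105]
  30 → roll 4  [load 60/105]
  15 → roll 1  [load 105/105]
4 paper rolls opened.

4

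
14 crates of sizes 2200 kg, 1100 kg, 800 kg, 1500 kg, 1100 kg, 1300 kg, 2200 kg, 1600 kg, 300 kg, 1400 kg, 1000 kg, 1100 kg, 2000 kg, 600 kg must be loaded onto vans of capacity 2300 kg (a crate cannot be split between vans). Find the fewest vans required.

9

Total = 2200 + 2200 + 2000 + 1600 + 1500 + 1400 + 1300 + 1100 + 1100 + 1100 + 1000 + 800 + 600 + 300 = 18200 kg.
Lower bound: ⌈18200/2300⌉ = 8 vans.
A packing using 9 vans:
  van 1: 2200 = 2200
  van 2: 2200 = 2200
  van 3: 2000 + 300 = 2300
  van 4: 1600 + 600 = 2200
  van 5: 1500 + 800 = 2300
  van 6: 1400 = 1400
  van 7: 1300 + 1000 = 2300
  van 8: 1100 + 1100 = 2200
  van 9: 1100 = 1100
No arrangement into 8 vans stays within capacity, so 9 is optimal.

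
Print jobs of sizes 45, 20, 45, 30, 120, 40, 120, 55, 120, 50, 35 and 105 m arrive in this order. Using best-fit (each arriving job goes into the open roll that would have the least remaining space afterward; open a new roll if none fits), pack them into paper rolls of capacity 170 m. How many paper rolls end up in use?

5

  45 → roll 1 (new)  [load 45/170]
  20 → roll 1  [load 65/170]
  45 → roll 1  [load 110/170]
  30 → roll 1  [load 140/170]
  120 → roll 2 (new)  [load 120/170]
  40 → roll 2  [load 160/170]
  120 → roll 3 (new)  [load 120/170]
  55 → roll 4 (new)  [load 55/170]
  120 → roll 5 (new)  [load 120/170]
  50 → roll 3  [load 170/170]
  35 → roll 5  [load 155/170]
  105 → roll 4  [load 160/170]
5 paper rolls opened.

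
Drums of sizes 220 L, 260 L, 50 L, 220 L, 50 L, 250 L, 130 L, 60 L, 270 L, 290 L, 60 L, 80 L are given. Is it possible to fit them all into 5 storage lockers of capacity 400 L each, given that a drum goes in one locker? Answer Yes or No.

Total = 1940 L; ⌈1940/400⌉ = 5.
6 drums each exceed half the capacity and cannot share a locker, forcing at least 6 storage lockers.
At least 6 storage lockers are required, but only 5 are allowed.

No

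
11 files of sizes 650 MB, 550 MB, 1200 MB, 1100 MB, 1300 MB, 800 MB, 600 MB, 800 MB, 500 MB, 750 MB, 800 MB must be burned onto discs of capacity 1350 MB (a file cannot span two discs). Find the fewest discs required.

Total = 1300 + 1200 + 1100 + 800 + 800 + 800 + 750 + 650 + 600 + 550 + 500 = 9050 MB.
Lower bound: ⌈9050/1350⌉ = 7 discs.
A packing using 8 discs:
  disc 1: 1300 = 1300
  disc 2: 1200 = 1200
  disc 3: 1100 = 1100
  disc 4: 800 + 550 = 1350
  disc 5: 800 + 500 = 1300
  disc 6: 800 = 800
  disc 7: 750 + 600 = 1350
  disc 8: 650 = 650
No arrangement into 7 discs stays within capacity, so 8 is optimal.

8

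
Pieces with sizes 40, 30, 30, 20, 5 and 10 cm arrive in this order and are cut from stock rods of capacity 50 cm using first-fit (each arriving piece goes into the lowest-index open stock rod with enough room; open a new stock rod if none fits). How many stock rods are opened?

3

  40 → stock rod 1 (new)  [load 40/50]
  30 → stock rod 2 (new)  [load 30/50]
  30 → stock rod 3 (new)  [load 30/50]
  20 → stock rod 2  [load 50/50]
  5 → stock rod 1  [load 45/50]
  10 → stock rod 3  [load 40/50]
3 stock rods opened.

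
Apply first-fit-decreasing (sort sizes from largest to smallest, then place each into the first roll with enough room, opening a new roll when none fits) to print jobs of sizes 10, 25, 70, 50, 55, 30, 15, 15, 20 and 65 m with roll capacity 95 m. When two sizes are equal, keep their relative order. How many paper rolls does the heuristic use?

Sorted descending: 70, 65, 55, 50, 30, 25, 20, 15, 15, 10.
  70 → roll 1 (new)  [load 70/95]
  65 → roll 2 (new)  [load 65/95]
  55 → roll 3 (new)  [load 55/95]
  50 → roll 4 (new)  [load 50/95]
  30 → roll 2  [load 95/95]
  25 → roll 1  [load 95/95]
  20 → roll 3  [load 75/95]
  15 → roll 3  [load 90/95]
  15 → roll 4  [load 65/95]
  10 → roll 4  [load 75/95]
4 paper rolls opened.

4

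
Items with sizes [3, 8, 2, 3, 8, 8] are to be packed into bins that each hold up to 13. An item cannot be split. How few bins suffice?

Total = 8 + 8 + 8 + 3 + 3 + 2 = 32.
Lower bound: ⌈32/13⌉ = 3 bins.
A packing using 3 bins:
  bin 1: 8 + 3 + 2 = 13
  bin 2: 8 + 3 = 11
  bin 3: 8 = 8
This matches the lower bound, so 3 is optimal.

3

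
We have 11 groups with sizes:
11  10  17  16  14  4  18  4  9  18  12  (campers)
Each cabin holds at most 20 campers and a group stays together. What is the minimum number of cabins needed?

Total = 18 + 18 + 17 + 16 + 14 + 12 + 11 + 10 + 9 + 4 + 4 = 133 campers.
Lower bound: ⌈133/20⌉ = 7 cabins.
A packing using 8 cabins:
  cabin 1: 18 = 18
  cabin 2: 18 = 18
  cabin 3: 17 = 17
  cabin 4: 16 + 4 = 20
  cabin 5: 14 + 4 = 18
  cabin 6: 12 = 12
  cabin 7: 11 + 9 = 20
  cabin 8: 10 = 10
No arrangement into 7 cabins stays within capacity, so 8 is optimal.

8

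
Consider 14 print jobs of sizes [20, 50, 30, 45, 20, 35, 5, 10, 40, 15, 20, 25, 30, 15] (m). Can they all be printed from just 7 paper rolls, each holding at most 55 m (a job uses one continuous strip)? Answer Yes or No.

Yes

A valid assignment using 7 paper rolls:
  roll 1: 50 + 5 = 55
  roll 2: 45 + 10 = 55
  roll 3: 40 + 15 = 55
  roll 4: 35 + 20 = 55
  roll 5: 30 + 25 = 55
  roll 6: 30 + 20 = 50
  roll 7: 20 + 15 = 35
Every load is within 55 m, so 7 paper rolls suffice.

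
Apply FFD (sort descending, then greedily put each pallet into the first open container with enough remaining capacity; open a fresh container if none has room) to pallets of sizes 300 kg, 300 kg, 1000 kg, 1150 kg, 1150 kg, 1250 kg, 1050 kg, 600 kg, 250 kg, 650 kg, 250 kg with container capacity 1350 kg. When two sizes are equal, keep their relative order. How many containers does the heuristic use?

7

Sorted descending: 1250, 1150, 1150, 1050, 1000, 650, 600, 300, 300, 250, 250.
  1250 → container 1 (new)  [load 1250/1350]
  1150 → container 2 (new)  [load 1150/1350]
  1150 → container 3 (new)  [load 1150/1350]
  1050 → container 4 (new)  [load 1050/1350]
  1000 → container 5 (new)  [load 1000/1350]
  650 → container 6 (new)  [load 650/1350]
  600 → container 6  [load 1250/1350]
  300 → container 4  [load 1350/1350]
  300 → container 5  [load 1300/1350]
  250 → container 7 (new)  [load 250/1350]
  250 → container 7  [load 500/1350]
7 containers opened.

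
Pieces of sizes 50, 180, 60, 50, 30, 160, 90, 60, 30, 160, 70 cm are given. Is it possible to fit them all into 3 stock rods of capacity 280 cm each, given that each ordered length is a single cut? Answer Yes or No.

Total = 940 cm; ⌈940/280⌉ = 4.
At least 4 stock rods are required, but only 3 are allowed.

No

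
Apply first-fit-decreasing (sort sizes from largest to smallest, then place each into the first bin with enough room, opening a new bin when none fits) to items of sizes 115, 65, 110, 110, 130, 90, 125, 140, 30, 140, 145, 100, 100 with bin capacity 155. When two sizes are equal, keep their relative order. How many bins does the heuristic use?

11

Sorted descending: 145, 140, 140, 130, 125, 115, 110, 110, 100, 100, 90, 65, 30.
  145 → bin 1 (new)  [load 145/155]
  140 → bin 2 (new)  [load 140/155]
  140 → bin 3 (new)  [load 140/155]
  130 → bin 4 (new)  [load 130/155]
  125 → bin 5 (new)  [load 125/155]
  115 → bin 6 (new)  [load 115/155]
  110 → bin 7 (new)  [load 110/155]
  110 → bin 8 (new)  [load 110/155]
  100 → bin 9 (new)  [load 100/155]
  100 → bin 10 (new)  [load 100/155]
  90 → bin 11 (new)  [load 90/155]
  65 → bin 11  [load 155/155]
  30 → bin 5  [load 155/155]
11 bins opened.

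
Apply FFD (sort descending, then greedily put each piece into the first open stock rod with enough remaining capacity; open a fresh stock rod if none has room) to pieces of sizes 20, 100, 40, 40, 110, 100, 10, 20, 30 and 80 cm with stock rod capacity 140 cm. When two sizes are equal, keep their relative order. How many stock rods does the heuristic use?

4

Sorted descending: 110, 100, 100, 80, 40, 40, 30, 20, 20, 10.
  110 → stock rod 1 (new)  [load 110/140]
  100 → stock rod 2 (new)  [load 100/140]
  100 → stock rod 3 (new)  [load 100/140]
  80 → stock rod 4 (new)  [load 80/140]
  40 → stock rod 2  [load 140/140]
  40 → stock rod 3  [load 140/140]
  30 → stock rod 1  [load 140/140]
  20 → stock rod 4  [load 100/140]
  20 → stock rod 4  [load 120/140]
  10 → stock rod 4  [load 130/140]
4 stock rods opened.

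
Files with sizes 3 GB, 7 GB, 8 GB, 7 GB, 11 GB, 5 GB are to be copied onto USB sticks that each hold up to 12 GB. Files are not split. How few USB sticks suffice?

4

Total = 11 + 8 + 7 + 7 + 5 + 3 = 41 GB.
Lower bound: ⌈41/12⌉ = 4 USB sticks.
A packing using 4 USB sticks:
  USB stick 1: 11 = 11
  USB stick 2: 8 + 3 = 11
  USB stick 3: 7 + 5 = 12
  USB stick 4: 7 = 7
This matches the lower bound, so 4 is optimal.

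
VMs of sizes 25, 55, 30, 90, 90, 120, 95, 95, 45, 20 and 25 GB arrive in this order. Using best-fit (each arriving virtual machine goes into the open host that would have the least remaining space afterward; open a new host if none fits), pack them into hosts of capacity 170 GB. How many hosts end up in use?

  25 → host 1 (new)  [load 25/170]
  55 → host 1  [load 80/170]
  30 → host 1  [load 110/170]
  90 → host 2 (new)  [load 90/170]
  90 → host 3 (new)  [load 90/170]
  120 → host 4 (new)  [load 120/170]
  95 → host 5 (new)  [load 95/170]
  95 → host 6 (new)  [load 95/170]
  45 → host 4  [load 165/170]
  20 → host 1  [load 130/170]
  25 → host 1  [load 155/170]
6 hosts opened.

6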